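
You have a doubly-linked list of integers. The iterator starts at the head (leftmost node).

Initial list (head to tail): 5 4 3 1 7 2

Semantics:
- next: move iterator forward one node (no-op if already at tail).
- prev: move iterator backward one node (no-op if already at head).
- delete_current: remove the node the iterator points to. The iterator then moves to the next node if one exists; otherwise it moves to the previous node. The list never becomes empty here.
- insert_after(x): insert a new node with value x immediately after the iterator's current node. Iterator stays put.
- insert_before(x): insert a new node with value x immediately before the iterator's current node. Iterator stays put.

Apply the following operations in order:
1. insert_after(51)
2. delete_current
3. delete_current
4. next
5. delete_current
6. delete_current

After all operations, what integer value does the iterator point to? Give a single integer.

Answer: 7

Derivation:
After 1 (insert_after(51)): list=[5, 51, 4, 3, 1, 7, 2] cursor@5
After 2 (delete_current): list=[51, 4, 3, 1, 7, 2] cursor@51
After 3 (delete_current): list=[4, 3, 1, 7, 2] cursor@4
After 4 (next): list=[4, 3, 1, 7, 2] cursor@3
After 5 (delete_current): list=[4, 1, 7, 2] cursor@1
After 6 (delete_current): list=[4, 7, 2] cursor@7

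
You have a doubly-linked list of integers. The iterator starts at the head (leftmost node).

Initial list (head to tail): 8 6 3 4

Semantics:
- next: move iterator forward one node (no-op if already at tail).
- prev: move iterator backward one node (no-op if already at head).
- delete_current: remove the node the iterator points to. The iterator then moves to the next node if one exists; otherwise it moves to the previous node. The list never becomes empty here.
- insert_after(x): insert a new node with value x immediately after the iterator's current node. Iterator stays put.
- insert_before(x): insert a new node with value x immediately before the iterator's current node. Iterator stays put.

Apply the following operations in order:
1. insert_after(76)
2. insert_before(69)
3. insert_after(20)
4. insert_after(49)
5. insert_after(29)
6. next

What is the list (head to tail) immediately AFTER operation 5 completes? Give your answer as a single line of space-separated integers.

Answer: 69 8 29 49 20 76 6 3 4

Derivation:
After 1 (insert_after(76)): list=[8, 76, 6, 3, 4] cursor@8
After 2 (insert_before(69)): list=[69, 8, 76, 6, 3, 4] cursor@8
After 3 (insert_after(20)): list=[69, 8, 20, 76, 6, 3, 4] cursor@8
After 4 (insert_after(49)): list=[69, 8, 49, 20, 76, 6, 3, 4] cursor@8
After 5 (insert_after(29)): list=[69, 8, 29, 49, 20, 76, 6, 3, 4] cursor@8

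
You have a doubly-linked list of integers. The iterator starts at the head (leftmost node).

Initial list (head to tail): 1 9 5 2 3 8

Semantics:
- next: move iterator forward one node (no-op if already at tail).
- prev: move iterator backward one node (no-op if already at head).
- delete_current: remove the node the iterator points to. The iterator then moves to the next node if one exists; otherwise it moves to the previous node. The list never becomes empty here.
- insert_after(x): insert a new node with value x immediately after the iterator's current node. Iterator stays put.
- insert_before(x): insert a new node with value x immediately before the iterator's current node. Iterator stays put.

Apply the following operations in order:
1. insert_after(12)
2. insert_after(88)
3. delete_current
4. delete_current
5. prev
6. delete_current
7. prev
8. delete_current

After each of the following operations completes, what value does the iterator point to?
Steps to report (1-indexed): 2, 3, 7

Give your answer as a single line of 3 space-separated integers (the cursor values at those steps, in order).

Answer: 1 88 9

Derivation:
After 1 (insert_after(12)): list=[1, 12, 9, 5, 2, 3, 8] cursor@1
After 2 (insert_after(88)): list=[1, 88, 12, 9, 5, 2, 3, 8] cursor@1
After 3 (delete_current): list=[88, 12, 9, 5, 2, 3, 8] cursor@88
After 4 (delete_current): list=[12, 9, 5, 2, 3, 8] cursor@12
After 5 (prev): list=[12, 9, 5, 2, 3, 8] cursor@12
After 6 (delete_current): list=[9, 5, 2, 3, 8] cursor@9
After 7 (prev): list=[9, 5, 2, 3, 8] cursor@9
After 8 (delete_current): list=[5, 2, 3, 8] cursor@5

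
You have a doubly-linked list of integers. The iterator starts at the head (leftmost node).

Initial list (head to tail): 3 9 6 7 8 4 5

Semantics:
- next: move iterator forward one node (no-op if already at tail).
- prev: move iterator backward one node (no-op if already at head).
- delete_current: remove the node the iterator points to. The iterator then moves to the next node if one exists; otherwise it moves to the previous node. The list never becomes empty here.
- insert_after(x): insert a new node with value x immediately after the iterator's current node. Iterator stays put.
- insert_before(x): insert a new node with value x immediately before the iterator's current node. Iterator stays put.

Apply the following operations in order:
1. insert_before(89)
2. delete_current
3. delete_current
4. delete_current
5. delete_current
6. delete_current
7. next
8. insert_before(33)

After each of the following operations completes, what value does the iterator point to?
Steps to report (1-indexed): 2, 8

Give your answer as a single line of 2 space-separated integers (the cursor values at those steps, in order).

Answer: 9 5

Derivation:
After 1 (insert_before(89)): list=[89, 3, 9, 6, 7, 8, 4, 5] cursor@3
After 2 (delete_current): list=[89, 9, 6, 7, 8, 4, 5] cursor@9
After 3 (delete_current): list=[89, 6, 7, 8, 4, 5] cursor@6
After 4 (delete_current): list=[89, 7, 8, 4, 5] cursor@7
After 5 (delete_current): list=[89, 8, 4, 5] cursor@8
After 6 (delete_current): list=[89, 4, 5] cursor@4
After 7 (next): list=[89, 4, 5] cursor@5
After 8 (insert_before(33)): list=[89, 4, 33, 5] cursor@5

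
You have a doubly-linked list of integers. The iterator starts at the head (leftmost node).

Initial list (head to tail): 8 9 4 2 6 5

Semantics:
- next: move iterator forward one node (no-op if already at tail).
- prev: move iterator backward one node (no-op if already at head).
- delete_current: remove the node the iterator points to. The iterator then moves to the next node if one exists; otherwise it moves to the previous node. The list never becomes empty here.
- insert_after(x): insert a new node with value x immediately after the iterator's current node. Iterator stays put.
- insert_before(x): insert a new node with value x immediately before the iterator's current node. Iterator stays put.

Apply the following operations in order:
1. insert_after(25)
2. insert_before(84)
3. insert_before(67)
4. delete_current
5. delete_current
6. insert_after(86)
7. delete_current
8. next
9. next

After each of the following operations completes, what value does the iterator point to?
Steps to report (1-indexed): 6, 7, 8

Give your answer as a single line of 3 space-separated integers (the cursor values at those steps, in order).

Answer: 9 86 4

Derivation:
After 1 (insert_after(25)): list=[8, 25, 9, 4, 2, 6, 5] cursor@8
After 2 (insert_before(84)): list=[84, 8, 25, 9, 4, 2, 6, 5] cursor@8
After 3 (insert_before(67)): list=[84, 67, 8, 25, 9, 4, 2, 6, 5] cursor@8
After 4 (delete_current): list=[84, 67, 25, 9, 4, 2, 6, 5] cursor@25
After 5 (delete_current): list=[84, 67, 9, 4, 2, 6, 5] cursor@9
After 6 (insert_after(86)): list=[84, 67, 9, 86, 4, 2, 6, 5] cursor@9
After 7 (delete_current): list=[84, 67, 86, 4, 2, 6, 5] cursor@86
After 8 (next): list=[84, 67, 86, 4, 2, 6, 5] cursor@4
After 9 (next): list=[84, 67, 86, 4, 2, 6, 5] cursor@2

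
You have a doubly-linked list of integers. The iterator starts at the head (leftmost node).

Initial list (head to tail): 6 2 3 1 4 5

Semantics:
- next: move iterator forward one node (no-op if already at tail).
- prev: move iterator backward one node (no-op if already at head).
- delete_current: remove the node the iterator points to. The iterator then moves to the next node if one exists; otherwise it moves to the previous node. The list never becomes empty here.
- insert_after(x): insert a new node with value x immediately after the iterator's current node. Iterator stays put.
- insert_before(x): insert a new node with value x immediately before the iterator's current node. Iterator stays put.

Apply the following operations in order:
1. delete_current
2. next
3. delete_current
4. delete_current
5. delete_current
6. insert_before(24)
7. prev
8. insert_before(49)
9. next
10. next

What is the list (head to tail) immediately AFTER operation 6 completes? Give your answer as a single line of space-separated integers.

Answer: 2 24 5

Derivation:
After 1 (delete_current): list=[2, 3, 1, 4, 5] cursor@2
After 2 (next): list=[2, 3, 1, 4, 5] cursor@3
After 3 (delete_current): list=[2, 1, 4, 5] cursor@1
After 4 (delete_current): list=[2, 4, 5] cursor@4
After 5 (delete_current): list=[2, 5] cursor@5
After 6 (insert_before(24)): list=[2, 24, 5] cursor@5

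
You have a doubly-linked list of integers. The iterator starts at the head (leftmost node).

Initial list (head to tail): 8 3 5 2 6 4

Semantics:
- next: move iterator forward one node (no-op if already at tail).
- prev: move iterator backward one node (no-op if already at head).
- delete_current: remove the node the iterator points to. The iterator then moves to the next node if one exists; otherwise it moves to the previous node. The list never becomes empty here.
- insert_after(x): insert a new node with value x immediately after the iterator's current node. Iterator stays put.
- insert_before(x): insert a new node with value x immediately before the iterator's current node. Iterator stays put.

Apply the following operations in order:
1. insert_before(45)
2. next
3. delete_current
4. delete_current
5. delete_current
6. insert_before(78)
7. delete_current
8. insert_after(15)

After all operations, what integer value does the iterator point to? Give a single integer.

Answer: 4

Derivation:
After 1 (insert_before(45)): list=[45, 8, 3, 5, 2, 6, 4] cursor@8
After 2 (next): list=[45, 8, 3, 5, 2, 6, 4] cursor@3
After 3 (delete_current): list=[45, 8, 5, 2, 6, 4] cursor@5
After 4 (delete_current): list=[45, 8, 2, 6, 4] cursor@2
After 5 (delete_current): list=[45, 8, 6, 4] cursor@6
After 6 (insert_before(78)): list=[45, 8, 78, 6, 4] cursor@6
After 7 (delete_current): list=[45, 8, 78, 4] cursor@4
After 8 (insert_after(15)): list=[45, 8, 78, 4, 15] cursor@4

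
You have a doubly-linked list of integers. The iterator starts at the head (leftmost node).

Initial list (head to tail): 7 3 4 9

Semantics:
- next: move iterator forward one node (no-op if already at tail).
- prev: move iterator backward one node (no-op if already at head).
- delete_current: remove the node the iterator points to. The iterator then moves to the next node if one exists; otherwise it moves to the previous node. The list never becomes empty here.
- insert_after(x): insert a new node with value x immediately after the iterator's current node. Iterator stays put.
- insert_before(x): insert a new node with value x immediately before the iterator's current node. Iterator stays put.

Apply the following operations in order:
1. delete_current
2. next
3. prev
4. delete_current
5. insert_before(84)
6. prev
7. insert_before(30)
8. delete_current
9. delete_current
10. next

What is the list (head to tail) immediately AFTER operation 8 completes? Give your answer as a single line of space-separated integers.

After 1 (delete_current): list=[3, 4, 9] cursor@3
After 2 (next): list=[3, 4, 9] cursor@4
After 3 (prev): list=[3, 4, 9] cursor@3
After 4 (delete_current): list=[4, 9] cursor@4
After 5 (insert_before(84)): list=[84, 4, 9] cursor@4
After 6 (prev): list=[84, 4, 9] cursor@84
After 7 (insert_before(30)): list=[30, 84, 4, 9] cursor@84
After 8 (delete_current): list=[30, 4, 9] cursor@4

Answer: 30 4 9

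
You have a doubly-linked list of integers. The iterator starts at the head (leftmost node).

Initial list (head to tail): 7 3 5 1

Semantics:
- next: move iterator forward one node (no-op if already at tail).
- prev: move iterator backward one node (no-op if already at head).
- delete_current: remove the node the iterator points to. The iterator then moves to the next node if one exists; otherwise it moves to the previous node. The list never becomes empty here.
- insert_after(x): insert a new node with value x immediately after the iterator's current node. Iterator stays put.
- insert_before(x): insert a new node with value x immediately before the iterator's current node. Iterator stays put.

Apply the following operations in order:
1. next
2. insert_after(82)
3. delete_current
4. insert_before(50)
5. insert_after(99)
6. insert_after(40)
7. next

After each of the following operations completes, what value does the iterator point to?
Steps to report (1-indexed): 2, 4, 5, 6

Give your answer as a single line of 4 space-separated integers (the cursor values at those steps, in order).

Answer: 3 82 82 82

Derivation:
After 1 (next): list=[7, 3, 5, 1] cursor@3
After 2 (insert_after(82)): list=[7, 3, 82, 5, 1] cursor@3
After 3 (delete_current): list=[7, 82, 5, 1] cursor@82
After 4 (insert_before(50)): list=[7, 50, 82, 5, 1] cursor@82
After 5 (insert_after(99)): list=[7, 50, 82, 99, 5, 1] cursor@82
After 6 (insert_after(40)): list=[7, 50, 82, 40, 99, 5, 1] cursor@82
After 7 (next): list=[7, 50, 82, 40, 99, 5, 1] cursor@40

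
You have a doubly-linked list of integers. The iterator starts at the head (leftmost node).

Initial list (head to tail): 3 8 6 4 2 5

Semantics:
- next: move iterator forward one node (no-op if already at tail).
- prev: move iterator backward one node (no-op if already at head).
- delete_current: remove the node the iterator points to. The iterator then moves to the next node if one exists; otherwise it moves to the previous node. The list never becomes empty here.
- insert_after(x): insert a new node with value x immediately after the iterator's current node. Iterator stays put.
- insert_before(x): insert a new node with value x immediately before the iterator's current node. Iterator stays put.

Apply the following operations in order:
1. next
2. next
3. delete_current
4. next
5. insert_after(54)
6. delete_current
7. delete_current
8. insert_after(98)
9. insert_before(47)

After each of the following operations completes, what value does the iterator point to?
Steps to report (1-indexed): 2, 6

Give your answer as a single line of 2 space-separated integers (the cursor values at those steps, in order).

After 1 (next): list=[3, 8, 6, 4, 2, 5] cursor@8
After 2 (next): list=[3, 8, 6, 4, 2, 5] cursor@6
After 3 (delete_current): list=[3, 8, 4, 2, 5] cursor@4
After 4 (next): list=[3, 8, 4, 2, 5] cursor@2
After 5 (insert_after(54)): list=[3, 8, 4, 2, 54, 5] cursor@2
After 6 (delete_current): list=[3, 8, 4, 54, 5] cursor@54
After 7 (delete_current): list=[3, 8, 4, 5] cursor@5
After 8 (insert_after(98)): list=[3, 8, 4, 5, 98] cursor@5
After 9 (insert_before(47)): list=[3, 8, 4, 47, 5, 98] cursor@5

Answer: 6 54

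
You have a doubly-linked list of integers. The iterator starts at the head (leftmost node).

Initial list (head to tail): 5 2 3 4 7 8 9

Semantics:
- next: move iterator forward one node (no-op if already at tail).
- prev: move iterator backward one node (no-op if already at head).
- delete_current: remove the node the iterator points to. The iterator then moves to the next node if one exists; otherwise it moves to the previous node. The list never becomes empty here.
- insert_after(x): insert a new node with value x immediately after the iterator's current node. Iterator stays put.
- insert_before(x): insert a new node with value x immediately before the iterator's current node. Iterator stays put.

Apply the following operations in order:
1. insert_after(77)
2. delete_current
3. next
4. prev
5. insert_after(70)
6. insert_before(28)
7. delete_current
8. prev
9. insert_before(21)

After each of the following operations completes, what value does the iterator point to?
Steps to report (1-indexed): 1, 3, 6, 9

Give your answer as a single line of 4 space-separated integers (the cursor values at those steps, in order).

Answer: 5 2 77 28

Derivation:
After 1 (insert_after(77)): list=[5, 77, 2, 3, 4, 7, 8, 9] cursor@5
After 2 (delete_current): list=[77, 2, 3, 4, 7, 8, 9] cursor@77
After 3 (next): list=[77, 2, 3, 4, 7, 8, 9] cursor@2
After 4 (prev): list=[77, 2, 3, 4, 7, 8, 9] cursor@77
After 5 (insert_after(70)): list=[77, 70, 2, 3, 4, 7, 8, 9] cursor@77
After 6 (insert_before(28)): list=[28, 77, 70, 2, 3, 4, 7, 8, 9] cursor@77
After 7 (delete_current): list=[28, 70, 2, 3, 4, 7, 8, 9] cursor@70
After 8 (prev): list=[28, 70, 2, 3, 4, 7, 8, 9] cursor@28
After 9 (insert_before(21)): list=[21, 28, 70, 2, 3, 4, 7, 8, 9] cursor@28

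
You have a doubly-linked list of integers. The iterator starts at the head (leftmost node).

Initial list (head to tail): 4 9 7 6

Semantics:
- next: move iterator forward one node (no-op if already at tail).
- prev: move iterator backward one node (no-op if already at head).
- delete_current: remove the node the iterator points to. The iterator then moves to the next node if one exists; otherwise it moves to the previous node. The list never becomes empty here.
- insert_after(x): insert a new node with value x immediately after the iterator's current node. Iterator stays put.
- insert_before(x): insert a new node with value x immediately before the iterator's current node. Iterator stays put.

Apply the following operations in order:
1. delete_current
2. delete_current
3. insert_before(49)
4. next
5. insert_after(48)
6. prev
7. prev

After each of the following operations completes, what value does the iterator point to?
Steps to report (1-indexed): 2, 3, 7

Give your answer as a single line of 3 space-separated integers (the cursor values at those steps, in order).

After 1 (delete_current): list=[9, 7, 6] cursor@9
After 2 (delete_current): list=[7, 6] cursor@7
After 3 (insert_before(49)): list=[49, 7, 6] cursor@7
After 4 (next): list=[49, 7, 6] cursor@6
After 5 (insert_after(48)): list=[49, 7, 6, 48] cursor@6
After 6 (prev): list=[49, 7, 6, 48] cursor@7
After 7 (prev): list=[49, 7, 6, 48] cursor@49

Answer: 7 7 49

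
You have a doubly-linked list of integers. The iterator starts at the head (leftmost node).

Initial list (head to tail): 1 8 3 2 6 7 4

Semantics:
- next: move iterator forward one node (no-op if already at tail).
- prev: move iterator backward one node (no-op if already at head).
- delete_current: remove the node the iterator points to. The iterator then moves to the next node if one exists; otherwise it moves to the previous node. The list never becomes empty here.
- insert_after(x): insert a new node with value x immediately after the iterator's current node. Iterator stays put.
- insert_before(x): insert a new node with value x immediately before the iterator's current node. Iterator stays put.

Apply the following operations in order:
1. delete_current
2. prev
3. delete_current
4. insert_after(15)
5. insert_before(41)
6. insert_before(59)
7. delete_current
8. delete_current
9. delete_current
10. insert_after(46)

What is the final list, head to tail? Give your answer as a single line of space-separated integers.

After 1 (delete_current): list=[8, 3, 2, 6, 7, 4] cursor@8
After 2 (prev): list=[8, 3, 2, 6, 7, 4] cursor@8
After 3 (delete_current): list=[3, 2, 6, 7, 4] cursor@3
After 4 (insert_after(15)): list=[3, 15, 2, 6, 7, 4] cursor@3
After 5 (insert_before(41)): list=[41, 3, 15, 2, 6, 7, 4] cursor@3
After 6 (insert_before(59)): list=[41, 59, 3, 15, 2, 6, 7, 4] cursor@3
After 7 (delete_current): list=[41, 59, 15, 2, 6, 7, 4] cursor@15
After 8 (delete_current): list=[41, 59, 2, 6, 7, 4] cursor@2
After 9 (delete_current): list=[41, 59, 6, 7, 4] cursor@6
After 10 (insert_after(46)): list=[41, 59, 6, 46, 7, 4] cursor@6

Answer: 41 59 6 46 7 4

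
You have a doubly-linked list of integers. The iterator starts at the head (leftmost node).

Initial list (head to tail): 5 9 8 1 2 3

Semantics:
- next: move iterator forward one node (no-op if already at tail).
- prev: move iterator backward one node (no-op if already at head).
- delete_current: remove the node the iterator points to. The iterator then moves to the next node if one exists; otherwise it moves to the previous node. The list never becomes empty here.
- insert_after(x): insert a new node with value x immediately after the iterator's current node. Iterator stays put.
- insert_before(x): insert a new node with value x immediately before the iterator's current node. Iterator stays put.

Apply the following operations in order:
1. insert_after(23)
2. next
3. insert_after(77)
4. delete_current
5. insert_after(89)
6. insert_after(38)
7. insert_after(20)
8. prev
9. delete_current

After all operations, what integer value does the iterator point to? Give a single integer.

After 1 (insert_after(23)): list=[5, 23, 9, 8, 1, 2, 3] cursor@5
After 2 (next): list=[5, 23, 9, 8, 1, 2, 3] cursor@23
After 3 (insert_after(77)): list=[5, 23, 77, 9, 8, 1, 2, 3] cursor@23
After 4 (delete_current): list=[5, 77, 9, 8, 1, 2, 3] cursor@77
After 5 (insert_after(89)): list=[5, 77, 89, 9, 8, 1, 2, 3] cursor@77
After 6 (insert_after(38)): list=[5, 77, 38, 89, 9, 8, 1, 2, 3] cursor@77
After 7 (insert_after(20)): list=[5, 77, 20, 38, 89, 9, 8, 1, 2, 3] cursor@77
After 8 (prev): list=[5, 77, 20, 38, 89, 9, 8, 1, 2, 3] cursor@5
After 9 (delete_current): list=[77, 20, 38, 89, 9, 8, 1, 2, 3] cursor@77

Answer: 77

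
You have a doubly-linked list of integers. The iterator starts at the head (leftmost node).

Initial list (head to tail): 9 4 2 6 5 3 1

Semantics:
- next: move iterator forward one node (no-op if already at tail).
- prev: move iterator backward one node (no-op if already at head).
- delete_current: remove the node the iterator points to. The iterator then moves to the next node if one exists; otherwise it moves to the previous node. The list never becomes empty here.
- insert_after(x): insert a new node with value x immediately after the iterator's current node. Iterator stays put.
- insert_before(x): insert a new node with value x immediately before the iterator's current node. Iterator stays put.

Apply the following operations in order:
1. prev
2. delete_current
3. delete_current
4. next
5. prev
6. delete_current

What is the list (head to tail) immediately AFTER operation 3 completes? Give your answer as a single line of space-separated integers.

Answer: 2 6 5 3 1

Derivation:
After 1 (prev): list=[9, 4, 2, 6, 5, 3, 1] cursor@9
After 2 (delete_current): list=[4, 2, 6, 5, 3, 1] cursor@4
After 3 (delete_current): list=[2, 6, 5, 3, 1] cursor@2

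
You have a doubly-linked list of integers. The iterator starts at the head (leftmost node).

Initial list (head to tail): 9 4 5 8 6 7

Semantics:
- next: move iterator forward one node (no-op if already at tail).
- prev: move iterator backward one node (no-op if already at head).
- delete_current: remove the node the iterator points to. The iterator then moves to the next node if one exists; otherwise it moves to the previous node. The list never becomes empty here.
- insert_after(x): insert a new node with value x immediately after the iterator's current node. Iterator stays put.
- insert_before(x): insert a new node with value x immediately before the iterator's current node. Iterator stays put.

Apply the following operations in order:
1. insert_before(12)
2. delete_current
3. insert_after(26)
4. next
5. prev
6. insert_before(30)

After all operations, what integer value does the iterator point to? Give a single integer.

Answer: 4

Derivation:
After 1 (insert_before(12)): list=[12, 9, 4, 5, 8, 6, 7] cursor@9
After 2 (delete_current): list=[12, 4, 5, 8, 6, 7] cursor@4
After 3 (insert_after(26)): list=[12, 4, 26, 5, 8, 6, 7] cursor@4
After 4 (next): list=[12, 4, 26, 5, 8, 6, 7] cursor@26
After 5 (prev): list=[12, 4, 26, 5, 8, 6, 7] cursor@4
After 6 (insert_before(30)): list=[12, 30, 4, 26, 5, 8, 6, 7] cursor@4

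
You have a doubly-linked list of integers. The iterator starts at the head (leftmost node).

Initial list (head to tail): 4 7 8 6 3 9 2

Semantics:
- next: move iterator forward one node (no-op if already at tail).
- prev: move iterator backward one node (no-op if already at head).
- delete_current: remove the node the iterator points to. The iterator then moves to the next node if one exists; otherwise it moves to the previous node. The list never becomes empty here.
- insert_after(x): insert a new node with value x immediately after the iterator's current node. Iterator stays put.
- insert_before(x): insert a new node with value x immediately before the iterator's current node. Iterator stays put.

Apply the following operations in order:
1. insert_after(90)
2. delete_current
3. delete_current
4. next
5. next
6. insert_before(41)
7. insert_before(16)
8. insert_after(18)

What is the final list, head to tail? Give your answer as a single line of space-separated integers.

After 1 (insert_after(90)): list=[4, 90, 7, 8, 6, 3, 9, 2] cursor@4
After 2 (delete_current): list=[90, 7, 8, 6, 3, 9, 2] cursor@90
After 3 (delete_current): list=[7, 8, 6, 3, 9, 2] cursor@7
After 4 (next): list=[7, 8, 6, 3, 9, 2] cursor@8
After 5 (next): list=[7, 8, 6, 3, 9, 2] cursor@6
After 6 (insert_before(41)): list=[7, 8, 41, 6, 3, 9, 2] cursor@6
After 7 (insert_before(16)): list=[7, 8, 41, 16, 6, 3, 9, 2] cursor@6
After 8 (insert_after(18)): list=[7, 8, 41, 16, 6, 18, 3, 9, 2] cursor@6

Answer: 7 8 41 16 6 18 3 9 2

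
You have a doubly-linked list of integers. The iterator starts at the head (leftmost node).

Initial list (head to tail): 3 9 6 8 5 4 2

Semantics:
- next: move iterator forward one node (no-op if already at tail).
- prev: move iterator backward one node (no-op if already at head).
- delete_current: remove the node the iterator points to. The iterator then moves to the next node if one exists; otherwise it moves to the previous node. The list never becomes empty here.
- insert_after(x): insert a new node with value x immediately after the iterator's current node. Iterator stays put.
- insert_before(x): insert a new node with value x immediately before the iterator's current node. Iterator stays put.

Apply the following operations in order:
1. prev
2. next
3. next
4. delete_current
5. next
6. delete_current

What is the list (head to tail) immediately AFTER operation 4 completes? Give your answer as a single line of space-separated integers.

Answer: 3 9 8 5 4 2

Derivation:
After 1 (prev): list=[3, 9, 6, 8, 5, 4, 2] cursor@3
After 2 (next): list=[3, 9, 6, 8, 5, 4, 2] cursor@9
After 3 (next): list=[3, 9, 6, 8, 5, 4, 2] cursor@6
After 4 (delete_current): list=[3, 9, 8, 5, 4, 2] cursor@8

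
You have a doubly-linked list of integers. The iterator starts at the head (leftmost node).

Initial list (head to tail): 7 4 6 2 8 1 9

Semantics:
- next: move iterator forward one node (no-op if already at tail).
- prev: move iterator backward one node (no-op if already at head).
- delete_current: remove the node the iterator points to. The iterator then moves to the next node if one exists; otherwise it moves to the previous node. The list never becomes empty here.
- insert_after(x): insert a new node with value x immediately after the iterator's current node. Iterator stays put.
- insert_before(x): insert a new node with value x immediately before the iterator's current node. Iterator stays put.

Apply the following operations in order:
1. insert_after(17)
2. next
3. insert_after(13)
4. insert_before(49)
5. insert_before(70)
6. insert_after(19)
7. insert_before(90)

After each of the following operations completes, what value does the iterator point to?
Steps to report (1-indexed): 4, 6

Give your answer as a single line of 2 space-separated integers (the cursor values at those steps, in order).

Answer: 17 17

Derivation:
After 1 (insert_after(17)): list=[7, 17, 4, 6, 2, 8, 1, 9] cursor@7
After 2 (next): list=[7, 17, 4, 6, 2, 8, 1, 9] cursor@17
After 3 (insert_after(13)): list=[7, 17, 13, 4, 6, 2, 8, 1, 9] cursor@17
After 4 (insert_before(49)): list=[7, 49, 17, 13, 4, 6, 2, 8, 1, 9] cursor@17
After 5 (insert_before(70)): list=[7, 49, 70, 17, 13, 4, 6, 2, 8, 1, 9] cursor@17
After 6 (insert_after(19)): list=[7, 49, 70, 17, 19, 13, 4, 6, 2, 8, 1, 9] cursor@17
After 7 (insert_before(90)): list=[7, 49, 70, 90, 17, 19, 13, 4, 6, 2, 8, 1, 9] cursor@17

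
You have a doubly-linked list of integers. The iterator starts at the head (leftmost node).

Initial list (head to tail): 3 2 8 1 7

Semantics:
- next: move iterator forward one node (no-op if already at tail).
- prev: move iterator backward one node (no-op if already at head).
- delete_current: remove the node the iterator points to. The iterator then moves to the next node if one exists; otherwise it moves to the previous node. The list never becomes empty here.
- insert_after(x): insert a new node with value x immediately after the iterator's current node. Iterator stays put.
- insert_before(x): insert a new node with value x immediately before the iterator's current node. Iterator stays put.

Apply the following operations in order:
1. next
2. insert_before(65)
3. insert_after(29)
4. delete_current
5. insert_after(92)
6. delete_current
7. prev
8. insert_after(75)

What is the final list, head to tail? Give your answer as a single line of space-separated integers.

After 1 (next): list=[3, 2, 8, 1, 7] cursor@2
After 2 (insert_before(65)): list=[3, 65, 2, 8, 1, 7] cursor@2
After 3 (insert_after(29)): list=[3, 65, 2, 29, 8, 1, 7] cursor@2
After 4 (delete_current): list=[3, 65, 29, 8, 1, 7] cursor@29
After 5 (insert_after(92)): list=[3, 65, 29, 92, 8, 1, 7] cursor@29
After 6 (delete_current): list=[3, 65, 92, 8, 1, 7] cursor@92
After 7 (prev): list=[3, 65, 92, 8, 1, 7] cursor@65
After 8 (insert_after(75)): list=[3, 65, 75, 92, 8, 1, 7] cursor@65

Answer: 3 65 75 92 8 1 7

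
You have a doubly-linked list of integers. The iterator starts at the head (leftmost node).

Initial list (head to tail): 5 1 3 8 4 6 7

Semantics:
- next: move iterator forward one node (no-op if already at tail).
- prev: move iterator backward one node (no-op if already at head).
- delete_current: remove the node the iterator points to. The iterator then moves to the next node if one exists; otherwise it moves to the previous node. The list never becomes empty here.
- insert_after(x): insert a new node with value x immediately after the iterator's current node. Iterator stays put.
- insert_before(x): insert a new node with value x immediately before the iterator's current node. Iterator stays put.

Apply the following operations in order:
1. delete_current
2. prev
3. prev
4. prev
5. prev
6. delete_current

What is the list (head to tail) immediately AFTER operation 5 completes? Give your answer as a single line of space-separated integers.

Answer: 1 3 8 4 6 7

Derivation:
After 1 (delete_current): list=[1, 3, 8, 4, 6, 7] cursor@1
After 2 (prev): list=[1, 3, 8, 4, 6, 7] cursor@1
After 3 (prev): list=[1, 3, 8, 4, 6, 7] cursor@1
After 4 (prev): list=[1, 3, 8, 4, 6, 7] cursor@1
After 5 (prev): list=[1, 3, 8, 4, 6, 7] cursor@1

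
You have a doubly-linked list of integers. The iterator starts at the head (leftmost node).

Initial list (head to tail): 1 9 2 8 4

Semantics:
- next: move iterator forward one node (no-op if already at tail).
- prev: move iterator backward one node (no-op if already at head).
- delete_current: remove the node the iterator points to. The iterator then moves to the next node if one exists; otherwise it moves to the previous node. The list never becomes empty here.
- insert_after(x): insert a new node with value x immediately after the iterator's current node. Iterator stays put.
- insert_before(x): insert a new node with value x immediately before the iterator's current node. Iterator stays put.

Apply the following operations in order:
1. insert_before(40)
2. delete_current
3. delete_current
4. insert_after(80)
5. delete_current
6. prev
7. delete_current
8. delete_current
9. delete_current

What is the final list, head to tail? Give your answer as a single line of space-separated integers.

After 1 (insert_before(40)): list=[40, 1, 9, 2, 8, 4] cursor@1
After 2 (delete_current): list=[40, 9, 2, 8, 4] cursor@9
After 3 (delete_current): list=[40, 2, 8, 4] cursor@2
After 4 (insert_after(80)): list=[40, 2, 80, 8, 4] cursor@2
After 5 (delete_current): list=[40, 80, 8, 4] cursor@80
After 6 (prev): list=[40, 80, 8, 4] cursor@40
After 7 (delete_current): list=[80, 8, 4] cursor@80
After 8 (delete_current): list=[8, 4] cursor@8
After 9 (delete_current): list=[4] cursor@4

Answer: 4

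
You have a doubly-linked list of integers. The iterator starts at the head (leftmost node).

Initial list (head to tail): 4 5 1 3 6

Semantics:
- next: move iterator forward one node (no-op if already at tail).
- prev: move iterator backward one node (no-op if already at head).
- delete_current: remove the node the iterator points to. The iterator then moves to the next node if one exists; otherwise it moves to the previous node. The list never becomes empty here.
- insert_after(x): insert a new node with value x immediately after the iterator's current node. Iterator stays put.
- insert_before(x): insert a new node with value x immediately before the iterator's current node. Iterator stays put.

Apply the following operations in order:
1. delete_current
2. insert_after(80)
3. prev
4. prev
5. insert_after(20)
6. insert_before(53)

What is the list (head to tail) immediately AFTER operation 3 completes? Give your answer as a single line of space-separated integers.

After 1 (delete_current): list=[5, 1, 3, 6] cursor@5
After 2 (insert_after(80)): list=[5, 80, 1, 3, 6] cursor@5
After 3 (prev): list=[5, 80, 1, 3, 6] cursor@5

Answer: 5 80 1 3 6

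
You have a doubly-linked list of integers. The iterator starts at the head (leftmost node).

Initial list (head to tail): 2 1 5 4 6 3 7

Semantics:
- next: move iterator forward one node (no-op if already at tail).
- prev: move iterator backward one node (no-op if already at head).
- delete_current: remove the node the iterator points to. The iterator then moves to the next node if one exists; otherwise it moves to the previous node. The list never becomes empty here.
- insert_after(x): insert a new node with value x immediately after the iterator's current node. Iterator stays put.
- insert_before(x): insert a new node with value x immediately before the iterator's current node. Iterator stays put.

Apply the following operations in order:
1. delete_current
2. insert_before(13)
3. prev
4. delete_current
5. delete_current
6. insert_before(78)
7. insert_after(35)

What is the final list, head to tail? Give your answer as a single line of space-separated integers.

After 1 (delete_current): list=[1, 5, 4, 6, 3, 7] cursor@1
After 2 (insert_before(13)): list=[13, 1, 5, 4, 6, 3, 7] cursor@1
After 3 (prev): list=[13, 1, 5, 4, 6, 3, 7] cursor@13
After 4 (delete_current): list=[1, 5, 4, 6, 3, 7] cursor@1
After 5 (delete_current): list=[5, 4, 6, 3, 7] cursor@5
After 6 (insert_before(78)): list=[78, 5, 4, 6, 3, 7] cursor@5
After 7 (insert_after(35)): list=[78, 5, 35, 4, 6, 3, 7] cursor@5

Answer: 78 5 35 4 6 3 7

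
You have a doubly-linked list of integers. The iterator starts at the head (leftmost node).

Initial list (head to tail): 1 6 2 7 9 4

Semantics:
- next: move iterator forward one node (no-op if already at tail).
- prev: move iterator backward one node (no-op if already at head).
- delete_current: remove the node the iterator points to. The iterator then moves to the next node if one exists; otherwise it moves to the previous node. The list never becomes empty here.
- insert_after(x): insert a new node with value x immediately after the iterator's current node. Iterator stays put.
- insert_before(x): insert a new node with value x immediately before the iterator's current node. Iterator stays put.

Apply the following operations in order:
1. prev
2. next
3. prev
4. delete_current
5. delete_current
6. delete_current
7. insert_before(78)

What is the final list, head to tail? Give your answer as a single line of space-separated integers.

After 1 (prev): list=[1, 6, 2, 7, 9, 4] cursor@1
After 2 (next): list=[1, 6, 2, 7, 9, 4] cursor@6
After 3 (prev): list=[1, 6, 2, 7, 9, 4] cursor@1
After 4 (delete_current): list=[6, 2, 7, 9, 4] cursor@6
After 5 (delete_current): list=[2, 7, 9, 4] cursor@2
After 6 (delete_current): list=[7, 9, 4] cursor@7
After 7 (insert_before(78)): list=[78, 7, 9, 4] cursor@7

Answer: 78 7 9 4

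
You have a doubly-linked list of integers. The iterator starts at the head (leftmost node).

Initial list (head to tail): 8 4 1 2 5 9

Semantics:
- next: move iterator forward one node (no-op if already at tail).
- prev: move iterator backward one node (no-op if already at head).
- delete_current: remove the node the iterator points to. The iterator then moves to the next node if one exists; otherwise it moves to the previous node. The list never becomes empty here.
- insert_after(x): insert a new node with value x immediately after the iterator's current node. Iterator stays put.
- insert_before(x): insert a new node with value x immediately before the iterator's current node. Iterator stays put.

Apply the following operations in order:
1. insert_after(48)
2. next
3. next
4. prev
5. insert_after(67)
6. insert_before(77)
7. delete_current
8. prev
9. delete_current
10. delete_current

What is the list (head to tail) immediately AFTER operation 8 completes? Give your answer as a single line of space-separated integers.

After 1 (insert_after(48)): list=[8, 48, 4, 1, 2, 5, 9] cursor@8
After 2 (next): list=[8, 48, 4, 1, 2, 5, 9] cursor@48
After 3 (next): list=[8, 48, 4, 1, 2, 5, 9] cursor@4
After 4 (prev): list=[8, 48, 4, 1, 2, 5, 9] cursor@48
After 5 (insert_after(67)): list=[8, 48, 67, 4, 1, 2, 5, 9] cursor@48
After 6 (insert_before(77)): list=[8, 77, 48, 67, 4, 1, 2, 5, 9] cursor@48
After 7 (delete_current): list=[8, 77, 67, 4, 1, 2, 5, 9] cursor@67
After 8 (prev): list=[8, 77, 67, 4, 1, 2, 5, 9] cursor@77

Answer: 8 77 67 4 1 2 5 9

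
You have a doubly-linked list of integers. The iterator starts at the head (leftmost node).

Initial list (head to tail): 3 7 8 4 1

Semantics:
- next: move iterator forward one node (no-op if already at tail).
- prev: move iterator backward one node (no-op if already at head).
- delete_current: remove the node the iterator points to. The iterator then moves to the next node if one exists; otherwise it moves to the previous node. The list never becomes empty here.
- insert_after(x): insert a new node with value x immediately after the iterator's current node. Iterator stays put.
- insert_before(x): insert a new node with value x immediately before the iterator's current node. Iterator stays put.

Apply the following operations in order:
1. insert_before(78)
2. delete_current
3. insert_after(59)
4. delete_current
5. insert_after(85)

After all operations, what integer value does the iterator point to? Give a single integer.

Answer: 59

Derivation:
After 1 (insert_before(78)): list=[78, 3, 7, 8, 4, 1] cursor@3
After 2 (delete_current): list=[78, 7, 8, 4, 1] cursor@7
After 3 (insert_after(59)): list=[78, 7, 59, 8, 4, 1] cursor@7
After 4 (delete_current): list=[78, 59, 8, 4, 1] cursor@59
After 5 (insert_after(85)): list=[78, 59, 85, 8, 4, 1] cursor@59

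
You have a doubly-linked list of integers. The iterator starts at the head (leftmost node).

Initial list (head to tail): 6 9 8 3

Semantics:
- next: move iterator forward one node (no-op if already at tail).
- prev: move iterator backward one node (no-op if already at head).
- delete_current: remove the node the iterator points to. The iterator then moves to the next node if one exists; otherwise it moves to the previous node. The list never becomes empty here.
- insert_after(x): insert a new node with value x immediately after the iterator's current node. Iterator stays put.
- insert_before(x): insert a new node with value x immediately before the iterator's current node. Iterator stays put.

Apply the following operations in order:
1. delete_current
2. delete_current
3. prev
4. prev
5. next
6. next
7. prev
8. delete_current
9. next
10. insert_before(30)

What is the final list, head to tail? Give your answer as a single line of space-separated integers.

Answer: 30 3

Derivation:
After 1 (delete_current): list=[9, 8, 3] cursor@9
After 2 (delete_current): list=[8, 3] cursor@8
After 3 (prev): list=[8, 3] cursor@8
After 4 (prev): list=[8, 3] cursor@8
After 5 (next): list=[8, 3] cursor@3
After 6 (next): list=[8, 3] cursor@3
After 7 (prev): list=[8, 3] cursor@8
After 8 (delete_current): list=[3] cursor@3
After 9 (next): list=[3] cursor@3
After 10 (insert_before(30)): list=[30, 3] cursor@3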